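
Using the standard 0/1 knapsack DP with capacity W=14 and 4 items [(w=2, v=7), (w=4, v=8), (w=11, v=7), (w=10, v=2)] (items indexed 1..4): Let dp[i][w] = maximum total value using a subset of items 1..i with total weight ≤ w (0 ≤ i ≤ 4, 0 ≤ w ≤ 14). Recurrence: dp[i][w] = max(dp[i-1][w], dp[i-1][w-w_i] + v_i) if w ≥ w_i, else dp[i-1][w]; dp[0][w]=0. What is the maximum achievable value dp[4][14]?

i\w   0   1   2   3   4   5   6   7   8   9  10  11  12  13  14
  0   0   0   0   0   0   0   0   0   0   0   0   0   0   0   0
  1   0   0   7   7   7   7   7   7   7   7   7   7   7   7   7
  2   0   0   7   7   8   8  15  15  15  15  15  15  15  15  15
  3   0   0   7   7   8   8  15  15  15  15  15  15  15  15  15
  4   0   0   7   7   8   8  15  15  15  15  15  15  15  15  15

15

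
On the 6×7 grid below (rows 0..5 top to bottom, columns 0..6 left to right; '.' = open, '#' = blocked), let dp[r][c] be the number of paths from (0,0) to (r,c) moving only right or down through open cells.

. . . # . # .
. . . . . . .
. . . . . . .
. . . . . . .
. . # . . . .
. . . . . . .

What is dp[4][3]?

19

r\c   0   1   2   3   4   5   6
  0   1   1   1   0   0   0   0
  1   1   2   3   3   3   3   3
  2   1   3   6   9  12  15  18
  3   1   4  10  19  31  46  64
  4   1   5   0  19  50  96 160
  5   1   6   6  25  75 171 331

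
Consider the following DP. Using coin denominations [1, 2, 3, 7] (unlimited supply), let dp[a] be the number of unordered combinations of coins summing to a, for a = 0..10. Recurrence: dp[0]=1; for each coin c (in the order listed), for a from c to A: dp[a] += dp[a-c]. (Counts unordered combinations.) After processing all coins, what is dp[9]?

after  coin     0     1     2     3     4     5     6     7     8     9    10
          1     1     1     1     1     1     1     1     1     1     1     1
          2     1     1     2     2     3     3     4     4     5     5     6
          3     1     1     2     3     4     5     7     8    10    12    14
          7     1     1     2     3     4     5     7     9    11    14    17

14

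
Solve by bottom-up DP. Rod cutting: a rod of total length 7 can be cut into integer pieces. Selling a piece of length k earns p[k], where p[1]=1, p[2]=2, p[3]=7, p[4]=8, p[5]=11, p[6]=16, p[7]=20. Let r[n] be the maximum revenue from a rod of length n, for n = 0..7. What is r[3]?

7

   n    0    1    2    3    4    5    6    7
r[n]    0    1    2    7    8   11   16   20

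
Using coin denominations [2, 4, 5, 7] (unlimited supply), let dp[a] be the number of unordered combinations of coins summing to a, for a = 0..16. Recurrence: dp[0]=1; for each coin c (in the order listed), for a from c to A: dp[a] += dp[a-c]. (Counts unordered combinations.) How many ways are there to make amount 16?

after  coin     0     1     2     3     4     5     6     7     8     9    10    11    12    13    14    15    16
          2     1     0     1     0     1     0     1     0     1     0     1     0     1     0     1     0     1
          4     1     0     1     0     2     0     2     0     3     0     3     0     4     0     4     0     5
          5     1     0     1     0     2     1     2     1     3     2     4     2     5     3     6     4     7
          7     1     0     1     0     2     1     2     2     3     3     4     4     6     5     8     7    10

10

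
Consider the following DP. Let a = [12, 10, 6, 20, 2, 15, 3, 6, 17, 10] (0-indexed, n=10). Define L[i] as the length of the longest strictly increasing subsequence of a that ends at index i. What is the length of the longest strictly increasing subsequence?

4

   i    0    1    2    3    4    5    6    7    8    9
a[i]   12   10    6   20    2   15    3    6   17   10
L[i]    1    1    1    2    1    2    2    3    4    4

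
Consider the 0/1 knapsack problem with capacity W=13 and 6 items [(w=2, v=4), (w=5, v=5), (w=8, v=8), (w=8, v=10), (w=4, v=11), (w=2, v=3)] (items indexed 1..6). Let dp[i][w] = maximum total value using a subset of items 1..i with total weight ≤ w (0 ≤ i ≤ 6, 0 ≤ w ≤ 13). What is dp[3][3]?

4

i\w   0   1   2   3   4   5   6   7   8   9  10  11  12  13
  0   0   0   0   0   0   0   0   0   0   0   0   0   0   0
  1   0   0   4   4   4   4   4   4   4   4   4   4   4   4
  2   0   0   4   4   4   5   5   9   9   9   9   9   9   9
  3   0   0   4   4   4   5   5   9   9   9  12  12  12  13
  4   0   0   4   4   4   5   5   9  10  10  14  14  14  15
  5   0   0   4   4  11  11  15  15  15  16  16  20  21  21
  6   0   0   4   4  11  11  15  15  18  18  18  20  21  23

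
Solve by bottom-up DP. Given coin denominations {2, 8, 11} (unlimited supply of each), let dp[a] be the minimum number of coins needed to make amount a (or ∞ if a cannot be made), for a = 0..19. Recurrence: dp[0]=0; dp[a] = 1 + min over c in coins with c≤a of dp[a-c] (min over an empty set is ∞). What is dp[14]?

4

 a  0  1  2  3  4  5  6  7  8  9 10 11 12 13 14 15 16 17 18 19
dp  0  -  1  -  2  -  3  -  1  -  2  1  3  2  4  3  2  4  3  2
(- denotes ∞ / unreachable)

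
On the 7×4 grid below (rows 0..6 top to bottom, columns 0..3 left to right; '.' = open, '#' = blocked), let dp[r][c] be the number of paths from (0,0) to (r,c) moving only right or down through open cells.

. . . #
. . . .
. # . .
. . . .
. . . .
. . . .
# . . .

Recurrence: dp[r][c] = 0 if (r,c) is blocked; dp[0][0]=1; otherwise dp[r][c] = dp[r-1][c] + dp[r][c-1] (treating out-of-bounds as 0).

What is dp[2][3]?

r\c   0   1   2   3
  0   1   1   1   0
  1   1   2   3   3
  2   1   0   3   6
  3   1   1   4  10
  4   1   2   6  16
  5   1   3   9  25
  6   0   3  12  37

6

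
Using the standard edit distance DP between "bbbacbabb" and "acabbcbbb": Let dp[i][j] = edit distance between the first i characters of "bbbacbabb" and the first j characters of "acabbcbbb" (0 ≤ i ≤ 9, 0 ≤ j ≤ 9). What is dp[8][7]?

   ''  a  c  a  b  b  c  b  b  b
''  0  1  2  3  4  5  6  7  8  9
 b  1  1  2  3  3  4  5  6  7  8
 b  2  2  2  3  3  3  4  5  6  7
 b  3  3  3  3  3  3  4  4  5  6
 a  4  3  4  3  4  4  4  5  5  6
 c  5  4  3  4  4  5  4  5  6  6
 b  6  5  4  4  4  4  5  4  5  6
 a  7  6  5  4  5  5  5  5  5  6
 b  8  7  6  5  4  5  6  5  5  5
 b  9  8  7  6  5  4  5  6  5  5

5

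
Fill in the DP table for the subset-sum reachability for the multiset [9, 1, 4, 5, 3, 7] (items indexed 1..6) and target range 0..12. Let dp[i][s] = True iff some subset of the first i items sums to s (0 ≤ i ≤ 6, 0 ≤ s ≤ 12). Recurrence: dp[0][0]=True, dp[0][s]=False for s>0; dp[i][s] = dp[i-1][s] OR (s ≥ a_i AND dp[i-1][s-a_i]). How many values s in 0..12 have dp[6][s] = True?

i\s   0   1   2   3   4   5   6   7   8   9  10  11  12
  0   T   F   F   F   F   F   F   F   F   F   F   F   F
  1   T   F   F   F   F   F   F   F   F   T   F   F   F
  2   T   T   F   F   F   F   F   F   F   T   T   F   F
  3   T   T   F   F   T   T   F   F   F   T   T   F   F
  4   T   T   F   F   T   T   T   F   F   T   T   F   F
  5   T   T   F   T   T   T   T   T   T   T   T   F   T
  6   T   T   F   T   T   T   T   T   T   T   T   T   T

12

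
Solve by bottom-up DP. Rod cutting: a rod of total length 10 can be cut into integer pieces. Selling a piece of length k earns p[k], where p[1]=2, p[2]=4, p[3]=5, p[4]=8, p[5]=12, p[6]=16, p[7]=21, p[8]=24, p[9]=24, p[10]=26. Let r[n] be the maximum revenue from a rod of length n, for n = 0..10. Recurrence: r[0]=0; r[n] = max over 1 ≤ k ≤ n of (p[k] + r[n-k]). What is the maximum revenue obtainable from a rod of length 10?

28

   n    0    1    2    3    4    5    6    7    8    9   10
r[n]    0    2    4    6    8   12   16   21   24   26   28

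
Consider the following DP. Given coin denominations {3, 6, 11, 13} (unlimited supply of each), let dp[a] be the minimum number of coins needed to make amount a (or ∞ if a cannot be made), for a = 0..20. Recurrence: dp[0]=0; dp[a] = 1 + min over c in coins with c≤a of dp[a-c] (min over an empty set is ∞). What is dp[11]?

1

 a  0  1  2  3  4  5  6  7  8  9 10 11 12 13 14 15 16 17 18 19 20
dp  0  -  -  1  -  -  1  -  -  2  -  1  2  1  2  3  2  2  3  2  3
(- denotes ∞ / unreachable)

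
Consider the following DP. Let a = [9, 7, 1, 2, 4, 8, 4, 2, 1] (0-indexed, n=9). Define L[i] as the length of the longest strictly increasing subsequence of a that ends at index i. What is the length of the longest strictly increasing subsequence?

4

   i    0    1    2    3    4    5    6    7    8
a[i]    9    7    1    2    4    8    4    2    1
L[i]    1    1    1    2    3    4    3    2    1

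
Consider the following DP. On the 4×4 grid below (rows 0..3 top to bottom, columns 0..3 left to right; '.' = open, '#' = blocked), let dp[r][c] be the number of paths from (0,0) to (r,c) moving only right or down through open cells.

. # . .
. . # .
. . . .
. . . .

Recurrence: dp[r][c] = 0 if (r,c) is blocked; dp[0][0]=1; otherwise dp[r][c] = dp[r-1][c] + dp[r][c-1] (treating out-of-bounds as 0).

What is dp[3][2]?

5

r\c   0   1   2   3
  0   1   0   0   0
  1   1   1   0   0
  2   1   2   2   2
  3   1   3   5   7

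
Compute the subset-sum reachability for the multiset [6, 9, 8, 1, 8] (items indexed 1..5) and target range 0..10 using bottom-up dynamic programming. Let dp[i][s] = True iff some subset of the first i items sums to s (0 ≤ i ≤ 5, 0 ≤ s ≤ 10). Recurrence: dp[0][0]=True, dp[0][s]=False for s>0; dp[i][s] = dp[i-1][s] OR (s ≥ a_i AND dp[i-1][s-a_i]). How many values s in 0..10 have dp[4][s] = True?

7

i\s   0   1   2   3   4   5   6   7   8   9  10
  0   T   F   F   F   F   F   F   F   F   F   F
  1   T   F   F   F   F   F   T   F   F   F   F
  2   T   F   F   F   F   F   T   F   F   T   F
  3   T   F   F   F   F   F   T   F   T   T   F
  4   T   T   F   F   F   F   T   T   T   T   T
  5   T   T   F   F   F   F   T   T   T   T   T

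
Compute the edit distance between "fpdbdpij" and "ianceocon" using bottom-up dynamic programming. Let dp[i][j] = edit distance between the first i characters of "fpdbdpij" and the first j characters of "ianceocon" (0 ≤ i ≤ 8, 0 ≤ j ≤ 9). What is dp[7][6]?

7

   ''  i  a  n  c  e  o  c  o  n
''  0  1  2  3  4  5  6  7  8  9
 f  1  1  2  3  4  5  6  7  8  9
 p  2  2  2  3  4  5  6  7  8  9
 d  3  3  3  3  4  5  6  7  8  9
 b  4  4  4  4  4  5  6  7  8  9
 d  5  5  5  5  5  5  6  7  8  9
 p  6  6  6  6  6  6  6  7  8  9
 i  7  6  7  7  7  7  7  7  8  9
 j  8  7  7  8  8  8  8  8  8  9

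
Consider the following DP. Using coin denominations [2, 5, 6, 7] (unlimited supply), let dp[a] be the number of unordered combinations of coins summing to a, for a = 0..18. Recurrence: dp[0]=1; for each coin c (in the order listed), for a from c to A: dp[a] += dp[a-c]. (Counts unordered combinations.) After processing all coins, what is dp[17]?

7

after  coin     0     1     2     3     4     5     6     7     8     9    10    11    12    13    14    15    16    17    18
          2     1     0     1     0     1     0     1     0     1     0     1     0     1     0     1     0     1     0     1
          5     1     0     1     0     1     1     1     1     1     1     2     1     2     1     2     2     2     2     2
          6     1     0     1     0     1     1     2     1     2     1     3     2     4     2     4     3     5     4     6
          7     1     0     1     0     1     1     2     2     2     2     3     3     5     4     6     5     7     7     9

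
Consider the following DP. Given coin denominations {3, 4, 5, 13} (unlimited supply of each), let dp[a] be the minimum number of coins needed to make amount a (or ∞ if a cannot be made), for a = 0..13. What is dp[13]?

1

 a  0  1  2  3  4  5  6  7  8  9 10 11 12 13
dp  0  -  -  1  1  1  2  2  2  2  2  3  3  1
(- denotes ∞ / unreachable)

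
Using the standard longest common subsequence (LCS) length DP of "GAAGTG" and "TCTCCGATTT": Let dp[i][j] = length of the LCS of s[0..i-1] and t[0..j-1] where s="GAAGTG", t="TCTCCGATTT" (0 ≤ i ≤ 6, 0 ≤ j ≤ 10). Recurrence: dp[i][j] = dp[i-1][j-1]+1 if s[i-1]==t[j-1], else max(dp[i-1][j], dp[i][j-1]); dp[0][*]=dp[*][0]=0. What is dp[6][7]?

2

   ''  T  C  T  C  C  G  A  T  T  T
''  0  0  0  0  0  0  0  0  0  0  0
 G  0  0  0  0  0  0  1  1  1  1  1
 A  0  0  0  0  0  0  1  2  2  2  2
 A  0  0  0  0  0  0  1  2  2  2  2
 G  0  0  0  0  0  0  1  2  2  2  2
 T  0  1  1  1  1  1  1  2  3  3  3
 G  0  1  1  1  1  1  2  2  3  3  3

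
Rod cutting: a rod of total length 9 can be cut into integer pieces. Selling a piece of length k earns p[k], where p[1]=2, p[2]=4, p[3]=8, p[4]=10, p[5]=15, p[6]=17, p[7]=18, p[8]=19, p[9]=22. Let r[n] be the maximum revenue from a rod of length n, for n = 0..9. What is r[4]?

10

   n    0    1    2    3    4    5    6    7    8    9
r[n]    0    2    4    8   10   15   17   19   23   25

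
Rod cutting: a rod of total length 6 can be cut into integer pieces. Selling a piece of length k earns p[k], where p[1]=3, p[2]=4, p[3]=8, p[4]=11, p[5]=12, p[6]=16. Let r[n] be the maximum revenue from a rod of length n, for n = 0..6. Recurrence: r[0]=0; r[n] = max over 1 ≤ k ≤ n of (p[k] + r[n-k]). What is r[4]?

12

   n    0    1    2    3    4    5    6
r[n]    0    3    6    9   12   15   18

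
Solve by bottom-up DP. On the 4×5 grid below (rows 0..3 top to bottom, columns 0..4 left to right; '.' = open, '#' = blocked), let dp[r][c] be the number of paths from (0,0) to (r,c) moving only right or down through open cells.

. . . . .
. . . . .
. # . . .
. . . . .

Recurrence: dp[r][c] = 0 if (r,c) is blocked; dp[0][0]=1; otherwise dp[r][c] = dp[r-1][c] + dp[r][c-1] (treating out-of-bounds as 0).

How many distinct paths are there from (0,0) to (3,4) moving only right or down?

r\c   0   1   2   3   4
  0   1   1   1   1   1
  1   1   2   3   4   5
  2   1   0   3   7  12
  3   1   1   4  11  23

23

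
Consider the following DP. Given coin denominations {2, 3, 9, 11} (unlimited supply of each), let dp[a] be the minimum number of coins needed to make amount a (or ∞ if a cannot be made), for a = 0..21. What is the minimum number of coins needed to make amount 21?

3

 a  0  1  2  3  4  5  6  7  8  9 10 11 12 13 14 15 16 17 18 19 20 21
dp  0  -  1  1  2  2  2  3  3  1  4  1  2  2  2  3  3  3  2  4  2  3
(- denotes ∞ / unreachable)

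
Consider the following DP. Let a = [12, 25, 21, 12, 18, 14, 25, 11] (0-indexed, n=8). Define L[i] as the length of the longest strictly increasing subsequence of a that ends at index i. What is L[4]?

   i    0    1    2    3    4    5    6    7
a[i]   12   25   21   12   18   14   25   11
L[i]    1    2    2    1    2    2    3    1

2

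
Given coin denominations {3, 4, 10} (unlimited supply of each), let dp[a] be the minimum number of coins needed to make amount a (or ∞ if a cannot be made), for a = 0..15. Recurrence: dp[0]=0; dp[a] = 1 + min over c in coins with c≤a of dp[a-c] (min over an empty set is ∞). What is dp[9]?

 a  0  1  2  3  4  5  6  7  8  9 10 11 12 13 14 15
dp  0  -  -  1  1  -  2  2  2  3  1  3  3  2  2  4
(- denotes ∞ / unreachable)

3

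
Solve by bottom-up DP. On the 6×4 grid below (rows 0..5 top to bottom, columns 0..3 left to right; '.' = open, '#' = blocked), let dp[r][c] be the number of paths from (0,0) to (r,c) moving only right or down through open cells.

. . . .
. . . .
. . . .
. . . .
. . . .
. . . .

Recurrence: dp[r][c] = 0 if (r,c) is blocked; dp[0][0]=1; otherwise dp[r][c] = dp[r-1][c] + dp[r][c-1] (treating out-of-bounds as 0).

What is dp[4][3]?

r\c   0   1   2   3
  0   1   1   1   1
  1   1   2   3   4
  2   1   3   6  10
  3   1   4  10  20
  4   1   5  15  35
  5   1   6  21  56

35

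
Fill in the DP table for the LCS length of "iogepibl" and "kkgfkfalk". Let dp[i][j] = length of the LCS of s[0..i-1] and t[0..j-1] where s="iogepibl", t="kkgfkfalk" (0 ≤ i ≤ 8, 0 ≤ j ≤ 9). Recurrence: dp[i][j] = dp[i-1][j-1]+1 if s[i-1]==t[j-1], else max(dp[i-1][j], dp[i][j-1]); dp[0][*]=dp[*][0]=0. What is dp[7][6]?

1

   ''  k  k  g  f  k  f  a  l  k
''  0  0  0  0  0  0  0  0  0  0
 i  0  0  0  0  0  0  0  0  0  0
 o  0  0  0  0  0  0  0  0  0  0
 g  0  0  0  1  1  1  1  1  1  1
 e  0  0  0  1  1  1  1  1  1  1
 p  0  0  0  1  1  1  1  1  1  1
 i  0  0  0  1  1  1  1  1  1  1
 b  0  0  0  1  1  1  1  1  1  1
 l  0  0  0  1  1  1  1  1  2  2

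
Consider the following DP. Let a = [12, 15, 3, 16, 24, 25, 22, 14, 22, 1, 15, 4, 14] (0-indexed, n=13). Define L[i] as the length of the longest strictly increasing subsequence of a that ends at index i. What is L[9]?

1

   i    0    1    2    3    4    5    6    7    8    9   10   11   12
a[i]   12   15    3   16   24   25   22   14   22    1   15    4   14
L[i]    1    2    1    3    4    5    4    2    4    1    3    2    3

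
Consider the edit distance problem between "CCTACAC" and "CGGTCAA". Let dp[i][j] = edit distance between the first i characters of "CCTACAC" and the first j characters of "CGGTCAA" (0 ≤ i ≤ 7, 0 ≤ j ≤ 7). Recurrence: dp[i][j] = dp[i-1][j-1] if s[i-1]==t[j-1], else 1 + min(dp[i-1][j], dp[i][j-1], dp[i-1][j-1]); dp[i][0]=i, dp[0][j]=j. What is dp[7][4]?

6

   ''  C  G  G  T  C  A  A
''  0  1  2  3  4  5  6  7
 C  1  0  1  2  3  4  5  6
 C  2  1  1  2  3  3  4  5
 T  3  2  2  2  2  3  4  5
 A  4  3  3  3  3  3  3  4
 C  5  4  4  4  4  3  4  4
 A  6  5  5  5  5  4  3  4
 C  7  6  6  6  6  5  4  4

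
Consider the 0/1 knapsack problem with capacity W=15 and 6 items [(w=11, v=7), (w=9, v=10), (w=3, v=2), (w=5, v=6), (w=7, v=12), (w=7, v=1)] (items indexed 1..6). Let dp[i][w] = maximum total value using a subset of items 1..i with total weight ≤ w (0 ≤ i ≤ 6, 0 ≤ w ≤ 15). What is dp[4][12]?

i\w   0   1   2   3   4   5   6   7   8   9  10  11  12  13  14  15
  0   0   0   0   0   0   0   0   0   0   0   0   0   0   0   0   0
  1   0   0   0   0   0   0   0   0   0   0   0   7   7   7   7   7
  2   0   0   0   0   0   0   0   0   0  10  10  10  10  10  10  10
  3   0   0   0   2   2   2   2   2   2  10  10  10  12  12  12  12
  4   0   0   0   2   2   6   6   6   8  10  10  10  12  12  16  16
  5   0   0   0   2   2   6   6  12  12  12  14  14  18  18  18  20
  6   0   0   0   2   2   6   6  12  12  12  14  14  18  18  18  20

12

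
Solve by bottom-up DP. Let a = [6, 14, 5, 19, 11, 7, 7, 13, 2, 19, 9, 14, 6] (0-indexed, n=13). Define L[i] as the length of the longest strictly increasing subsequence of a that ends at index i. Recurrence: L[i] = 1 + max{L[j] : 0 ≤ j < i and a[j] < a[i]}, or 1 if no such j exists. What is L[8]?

   i    0    1    2    3    4    5    6    7    8    9   10   11   12
a[i]    6   14    5   19   11    7    7   13    2   19    9   14    6
L[i]    1    2    1    3    2    2    2    3    1    4    3    4    2

1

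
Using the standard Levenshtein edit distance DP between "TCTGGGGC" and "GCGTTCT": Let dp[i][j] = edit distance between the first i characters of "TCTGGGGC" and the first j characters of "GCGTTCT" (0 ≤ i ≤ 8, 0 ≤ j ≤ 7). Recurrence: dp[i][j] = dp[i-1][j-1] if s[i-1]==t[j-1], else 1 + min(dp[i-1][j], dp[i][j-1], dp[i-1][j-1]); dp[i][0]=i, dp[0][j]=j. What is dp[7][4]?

   ''  G  C  G  T  T  C  T
''  0  1  2  3  4  5  6  7
 T  1  1  2  3  3  4  5  6
 C  2  2  1  2  3  4  4  5
 T  3  3  2  2  2  3  4  4
 G  4  3  3  2  3  3  4  5
 G  5  4  4  3  3  4  4  5
 G  6  5  5  4  4  4  5  5
 G  7  6  6  5  5  5  5  6
 C  8  7  6  6  6  6  5  6

5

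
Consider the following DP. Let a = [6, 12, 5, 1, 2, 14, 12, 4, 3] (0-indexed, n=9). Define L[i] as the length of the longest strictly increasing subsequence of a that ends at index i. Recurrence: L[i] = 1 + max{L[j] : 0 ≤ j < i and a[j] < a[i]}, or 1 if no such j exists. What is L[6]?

3

   i    0    1    2    3    4    5    6    7    8
a[i]    6   12    5    1    2   14   12    4    3
L[i]    1    2    1    1    2    3    3    3    3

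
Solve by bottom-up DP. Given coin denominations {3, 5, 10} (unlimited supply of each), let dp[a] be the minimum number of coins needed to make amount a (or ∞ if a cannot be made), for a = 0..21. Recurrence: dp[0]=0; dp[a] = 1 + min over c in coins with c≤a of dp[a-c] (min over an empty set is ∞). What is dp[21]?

 a  0  1  2  3  4  5  6  7  8  9 10 11 12 13 14 15 16 17 18 19 20 21
dp  0  -  -  1  -  1  2  -  2  3  1  3  4  2  4  2  3  5  3  4  2  4
(- denotes ∞ / unreachable)

4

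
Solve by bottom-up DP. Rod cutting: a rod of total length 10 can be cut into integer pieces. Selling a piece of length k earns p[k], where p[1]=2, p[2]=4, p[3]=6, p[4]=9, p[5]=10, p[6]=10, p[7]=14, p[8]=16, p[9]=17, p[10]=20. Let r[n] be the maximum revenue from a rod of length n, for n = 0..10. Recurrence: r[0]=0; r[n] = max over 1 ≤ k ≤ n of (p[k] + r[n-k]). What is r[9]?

   n    0    1    2    3    4    5    6    7    8    9   10
r[n]    0    2    4    6    9   11   13   15   18   20   22

20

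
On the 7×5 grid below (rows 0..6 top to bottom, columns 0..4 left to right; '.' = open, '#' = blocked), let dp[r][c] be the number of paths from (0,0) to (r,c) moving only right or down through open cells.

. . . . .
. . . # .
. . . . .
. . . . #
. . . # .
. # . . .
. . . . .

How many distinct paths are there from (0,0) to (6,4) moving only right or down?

r\c   0   1   2   3   4
  0   1   1   1   1   1
  1   1   2   3   0   1
  2   1   3   6   6   7
  3   1   4  10  16   0
  4   1   5  15   0   0
  5   1   0  15  15  15
  6   1   1  16  31  46

46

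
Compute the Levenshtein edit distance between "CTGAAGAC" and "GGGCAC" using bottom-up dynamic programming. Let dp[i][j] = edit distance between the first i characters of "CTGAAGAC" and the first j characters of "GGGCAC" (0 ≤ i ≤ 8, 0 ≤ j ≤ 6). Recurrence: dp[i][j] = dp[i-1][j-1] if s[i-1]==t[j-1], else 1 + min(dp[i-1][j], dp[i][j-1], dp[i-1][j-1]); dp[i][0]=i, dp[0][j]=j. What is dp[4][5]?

3

   ''  G  G  G  C  A  C
''  0  1  2  3  4  5  6
 C  1  1  2  3  3  4  5
 T  2  2  2  3  4  4  5
 G  3  2  2  2  3  4  5
 A  4  3  3  3  3  3  4
 A  5  4  4  4  4  3  4
 G  6  5  4  4  5  4  4
 A  7  6  5  5  5  5  5
 C  8  7  6  6  5  6  5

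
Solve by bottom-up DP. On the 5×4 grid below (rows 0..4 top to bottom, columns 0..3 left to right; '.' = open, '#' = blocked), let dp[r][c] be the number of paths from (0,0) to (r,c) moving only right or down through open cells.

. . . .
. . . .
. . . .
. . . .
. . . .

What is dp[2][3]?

10

r\c   0   1   2   3
  0   1   1   1   1
  1   1   2   3   4
  2   1   3   6  10
  3   1   4  10  20
  4   1   5  15  35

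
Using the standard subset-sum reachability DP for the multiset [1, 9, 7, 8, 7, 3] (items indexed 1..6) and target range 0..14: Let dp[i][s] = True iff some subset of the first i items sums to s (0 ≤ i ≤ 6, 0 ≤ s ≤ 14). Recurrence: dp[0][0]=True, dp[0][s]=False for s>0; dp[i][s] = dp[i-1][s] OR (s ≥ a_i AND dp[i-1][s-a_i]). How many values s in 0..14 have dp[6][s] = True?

i\s   0   1   2   3   4   5   6   7   8   9  10  11  12  13  14
  0   T   F   F   F   F   F   F   F   F   F   F   F   F   F   F
  1   T   T   F   F   F   F   F   F   F   F   F   F   F   F   F
  2   T   T   F   F   F   F   F   F   F   T   T   F   F   F   F
  3   T   T   F   F   F   F   F   T   T   T   T   F   F   F   F
  4   T   T   F   F   F   F   F   T   T   T   T   F   F   F   F
  5   T   T   F   F   F   F   F   T   T   T   T   F   F   F   T
  6   T   T   F   T   T   F   F   T   T   T   T   T   T   T   T

12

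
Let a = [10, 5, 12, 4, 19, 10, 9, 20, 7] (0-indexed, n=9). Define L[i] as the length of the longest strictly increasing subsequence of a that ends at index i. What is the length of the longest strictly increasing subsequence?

4

   i    0    1    2    3    4    5    6    7    8
a[i]   10    5   12    4   19   10    9   20    7
L[i]    1    1    2    1    3    2    2    4    2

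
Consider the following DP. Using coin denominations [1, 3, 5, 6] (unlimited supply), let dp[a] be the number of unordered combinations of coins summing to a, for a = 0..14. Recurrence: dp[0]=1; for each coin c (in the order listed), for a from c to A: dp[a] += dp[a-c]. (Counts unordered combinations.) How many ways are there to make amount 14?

17

after  coin     0     1     2     3     4     5     6     7     8     9    10    11    12    13    14
          1     1     1     1     1     1     1     1     1     1     1     1     1     1     1     1
          3     1     1     1     2     2     2     3     3     3     4     4     4     5     5     5
          5     1     1     1     2     2     3     4     4     5     6     7     8     9    10    11
          6     1     1     1     2     2     3     5     5     6     8     9    11    14    15    17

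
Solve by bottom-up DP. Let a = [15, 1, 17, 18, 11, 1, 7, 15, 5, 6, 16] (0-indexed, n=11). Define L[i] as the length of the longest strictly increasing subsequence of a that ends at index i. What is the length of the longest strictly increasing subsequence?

   i    0    1    2    3    4    5    6    7    8    9   10
a[i]   15    1   17   18   11    1    7   15    5    6   16
L[i]    1    1    2    3    2    1    2    3    2    3    4

4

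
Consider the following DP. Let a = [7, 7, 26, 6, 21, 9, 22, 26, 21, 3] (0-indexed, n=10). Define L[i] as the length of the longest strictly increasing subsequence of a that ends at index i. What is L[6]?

   i    0    1    2    3    4    5    6    7    8    9
a[i]    7    7   26    6   21    9   22   26   21    3
L[i]    1    1    2    1    2    2    3    4    3    1

3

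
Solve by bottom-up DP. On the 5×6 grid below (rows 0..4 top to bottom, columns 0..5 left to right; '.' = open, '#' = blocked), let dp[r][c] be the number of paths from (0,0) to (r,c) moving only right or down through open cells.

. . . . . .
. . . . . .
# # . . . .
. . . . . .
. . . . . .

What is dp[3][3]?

10

r\c   0   1   2   3   4   5
  0   1   1   1   1   1   1
  1   1   2   3   4   5   6
  2   0   0   3   7  12  18
  3   0   0   3  10  22  40
  4   0   0   3  13  35  75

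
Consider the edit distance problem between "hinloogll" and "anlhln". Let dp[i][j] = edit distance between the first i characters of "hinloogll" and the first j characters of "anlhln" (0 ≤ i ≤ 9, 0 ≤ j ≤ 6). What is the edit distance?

   ''  a  n  l  h  l  n
''  0  1  2  3  4  5  6
 h  1  1  2  3  3  4  5
 i  2  2  2  3  4  4  5
 n  3  3  2  3  4  5  4
 l  4  4  3  2  3  4  5
 o  5  5  4  3  3  4  5
 o  6  6  5  4  4  4  5
 g  7  7  6  5  5  5  5
 l  8  8  7  6  6  5  6
 l  9  9  8  7  7  6  6

6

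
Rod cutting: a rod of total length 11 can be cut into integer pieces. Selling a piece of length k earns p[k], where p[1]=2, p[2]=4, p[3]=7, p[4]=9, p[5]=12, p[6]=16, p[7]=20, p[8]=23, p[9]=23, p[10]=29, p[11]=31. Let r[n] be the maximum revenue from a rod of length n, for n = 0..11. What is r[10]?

29

   n    0    1    2    3    4    5    6    7    8    9   10   11
r[n]    0    2    4    7    9   12   16   20   23   25   29   31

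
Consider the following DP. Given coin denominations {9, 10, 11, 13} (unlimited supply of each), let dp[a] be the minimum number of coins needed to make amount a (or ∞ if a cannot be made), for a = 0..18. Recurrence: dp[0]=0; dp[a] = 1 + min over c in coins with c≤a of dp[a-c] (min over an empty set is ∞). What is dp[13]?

1

 a  0  1  2  3  4  5  6  7  8  9 10 11 12 13 14 15 16 17 18
dp  0  -  -  -  -  -  -  -  -  1  1  1  -  1  -  -  -  -  2
(- denotes ∞ / unreachable)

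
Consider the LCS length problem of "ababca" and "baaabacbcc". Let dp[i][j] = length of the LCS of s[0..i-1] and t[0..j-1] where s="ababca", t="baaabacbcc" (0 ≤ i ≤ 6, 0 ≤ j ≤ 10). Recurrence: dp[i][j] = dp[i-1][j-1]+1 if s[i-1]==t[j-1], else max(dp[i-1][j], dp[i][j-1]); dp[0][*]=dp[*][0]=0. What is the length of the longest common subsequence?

5

   ''  b  a  a  a  b  a  c  b  c  c
''  0  0  0  0  0  0  0  0  0  0  0
 a  0  0  1  1  1  1  1  1  1  1  1
 b  0  1  1  1  1  2  2  2  2  2  2
 a  0  1  2  2  2  2  3  3  3  3  3
 b  0  1  2  2  2  3  3  3  4  4  4
 c  0  1  2  2  2  3  3  4  4  5  5
 a  0  1  2  3  3  3  4  4  4  5  5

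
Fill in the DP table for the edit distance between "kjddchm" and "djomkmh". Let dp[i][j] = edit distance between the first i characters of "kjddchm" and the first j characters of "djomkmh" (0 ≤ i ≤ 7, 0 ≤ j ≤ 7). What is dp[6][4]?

   ''  d  j  o  m  k  m  h
''  0  1  2  3  4  5  6  7
 k  1  1  2  3  4  4  5  6
 j  2  2  1  2  3  4  5  6
 d  3  2  2  2  3  4  5  6
 d  4  3  3  3  3  4  5  6
 c  5  4  4  4  4  4  5  6
 h  6  5  5  5  5  5  5  5
 m  7  6  6  6  5  6  5  6

5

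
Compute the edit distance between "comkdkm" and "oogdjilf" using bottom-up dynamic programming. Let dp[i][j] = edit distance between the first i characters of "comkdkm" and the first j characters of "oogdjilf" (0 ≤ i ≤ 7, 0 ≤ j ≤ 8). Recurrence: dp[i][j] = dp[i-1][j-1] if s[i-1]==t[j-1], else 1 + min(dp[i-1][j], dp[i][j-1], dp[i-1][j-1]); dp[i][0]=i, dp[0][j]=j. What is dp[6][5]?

4

   ''  o  o  g  d  j  i  l  f
''  0  1  2  3  4  5  6  7  8
 c  1  1  2  3  4  5  6  7  8
 o  2  1  1  2  3  4  5  6  7
 m  3  2  2  2  3  4  5  6  7
 k  4  3  3  3  3  4  5  6  7
 d  5  4  4  4  3  4  5  6  7
 k  6  5  5  5  4  4  5  6  7
 m  7  6  6  6  5  5  5  6  7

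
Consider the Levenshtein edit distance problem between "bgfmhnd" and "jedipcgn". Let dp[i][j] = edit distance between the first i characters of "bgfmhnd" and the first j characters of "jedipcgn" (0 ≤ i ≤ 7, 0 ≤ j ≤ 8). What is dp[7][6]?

   ''  j  e  d  i  p  c  g  n
''  0  1  2  3  4  5  6  7  8
 b  1  1  2  3  4  5  6  7  8
 g  2  2  2  3  4  5  6  6  7
 f  3  3  3  3  4  5  6  7  7
 m  4  4  4  4  4  5  6  7  8
 h  5  5  5  5  5  5  6  7  8
 n  6  6  6  6  6  6  6  7  7
 d  7  7  7  6  7  7  7  7  8

7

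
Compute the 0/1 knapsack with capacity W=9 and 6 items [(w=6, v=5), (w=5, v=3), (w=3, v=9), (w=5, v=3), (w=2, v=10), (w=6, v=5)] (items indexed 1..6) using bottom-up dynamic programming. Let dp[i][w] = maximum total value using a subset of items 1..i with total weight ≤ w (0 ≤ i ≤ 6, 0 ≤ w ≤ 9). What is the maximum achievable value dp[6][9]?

i\w   0   1   2   3   4   5   6   7   8   9
  0   0   0   0   0   0   0   0   0   0   0
  1   0   0   0   0   0   0   5   5   5   5
  2   0   0   0   0   0   3   5   5   5   5
  3   0   0   0   9   9   9   9   9  12  14
  4   0   0   0   9   9   9   9   9  12  14
  5   0   0  10  10  10  19  19  19  19  19
  6   0   0  10  10  10  19  19  19  19  19

19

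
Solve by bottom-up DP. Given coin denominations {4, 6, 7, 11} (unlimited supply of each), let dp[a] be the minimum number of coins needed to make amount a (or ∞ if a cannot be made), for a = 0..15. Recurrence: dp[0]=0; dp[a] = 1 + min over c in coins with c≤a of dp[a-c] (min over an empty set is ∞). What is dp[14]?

2

 a  0  1  2  3  4  5  6  7  8  9 10 11 12 13 14 15
dp  0  -  -  -  1  -  1  1  2  -  2  1  2  2  2  2
(- denotes ∞ / unreachable)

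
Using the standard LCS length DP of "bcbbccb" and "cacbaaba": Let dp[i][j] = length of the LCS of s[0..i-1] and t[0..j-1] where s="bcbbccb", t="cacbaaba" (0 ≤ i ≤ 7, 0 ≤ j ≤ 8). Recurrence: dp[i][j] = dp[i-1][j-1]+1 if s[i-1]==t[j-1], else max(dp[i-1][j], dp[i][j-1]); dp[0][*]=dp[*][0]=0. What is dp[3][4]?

2

   ''  c  a  c  b  a  a  b  a
''  0  0  0  0  0  0  0  0  0
 b  0  0  0  0  1  1  1  1  1
 c  0  1  1  1  1  1  1  1  1
 b  0  1  1  1  2  2  2  2  2
 b  0  1  1  1  2  2  2  3  3
 c  0  1  1  2  2  2  2  3  3
 c  0  1  1  2  2  2  2  3  3
 b  0  1  1  2  3  3  3  3  3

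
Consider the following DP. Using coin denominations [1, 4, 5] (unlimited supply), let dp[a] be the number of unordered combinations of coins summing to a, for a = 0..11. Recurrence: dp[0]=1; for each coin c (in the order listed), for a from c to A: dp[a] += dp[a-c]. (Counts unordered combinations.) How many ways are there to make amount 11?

6

after  coin     0     1     2     3     4     5     6     7     8     9    10    11
          1     1     1     1     1     1     1     1     1     1     1     1     1
          4     1     1     1     1     2     2     2     2     3     3     3     3
          5     1     1     1     1     2     3     3     3     4     5     6     6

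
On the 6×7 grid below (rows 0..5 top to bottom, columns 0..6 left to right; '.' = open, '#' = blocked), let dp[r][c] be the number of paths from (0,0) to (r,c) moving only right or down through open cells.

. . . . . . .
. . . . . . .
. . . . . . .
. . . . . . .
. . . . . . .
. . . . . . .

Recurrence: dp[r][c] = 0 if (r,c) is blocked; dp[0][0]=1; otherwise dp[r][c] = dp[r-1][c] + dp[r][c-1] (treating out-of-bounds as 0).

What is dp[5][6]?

462

r\c   0   1   2   3   4   5   6
  0   1   1   1   1   1   1   1
  1   1   2   3   4   5   6   7
  2   1   3   6  10  15  21  28
  3   1   4  10  20  35  56  84
  4   1   5  15  35  70 126 210
  5   1   6  21  56 126 252 462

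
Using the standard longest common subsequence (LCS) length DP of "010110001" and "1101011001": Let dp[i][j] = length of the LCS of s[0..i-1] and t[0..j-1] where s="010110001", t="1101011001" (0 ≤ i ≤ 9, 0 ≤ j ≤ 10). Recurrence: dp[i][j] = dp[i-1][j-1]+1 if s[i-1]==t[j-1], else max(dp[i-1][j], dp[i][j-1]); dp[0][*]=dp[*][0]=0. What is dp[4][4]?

   ''  1  1  0  1  0  1  1  0  0  1
''  0  0  0  0  0  0  0  0  0  0  0
 0  0  0  0  1  1  1  1  1  1  1  1
 1  0  1  1  1  2  2  2  2  2  2  2
 0  0  1  1  2  2  3  3  3  3  3  3
 1  0  1  2  2  3  3  4  4  4  4  4
 1  0  1  2  2  3  3  4  5  5  5  5
 0  0  1  2  3  3  4  4  5  6  6  6
 0  0  1  2  3  3  4  4  5  6  7  7
 0  0  1  2  3  3  4  4  5  6  7  7
 1  0  1  2  3  4  4  5  5  6  7  8

3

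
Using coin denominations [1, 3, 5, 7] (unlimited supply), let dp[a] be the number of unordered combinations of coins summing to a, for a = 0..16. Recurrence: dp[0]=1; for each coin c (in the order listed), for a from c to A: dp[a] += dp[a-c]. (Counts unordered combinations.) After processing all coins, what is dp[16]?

21

after  coin     0     1     2     3     4     5     6     7     8     9    10    11    12    13    14    15    16
          1     1     1     1     1     1     1     1     1     1     1     1     1     1     1     1     1     1
          3     1     1     1     2     2     2     3     3     3     4     4     4     5     5     5     6     6
          5     1     1     1     2     2     3     4     4     5     6     7     8     9    10    11    13    14
          7     1     1     1     2     2     3     4     5     6     7     9    10    12    14    16    19    21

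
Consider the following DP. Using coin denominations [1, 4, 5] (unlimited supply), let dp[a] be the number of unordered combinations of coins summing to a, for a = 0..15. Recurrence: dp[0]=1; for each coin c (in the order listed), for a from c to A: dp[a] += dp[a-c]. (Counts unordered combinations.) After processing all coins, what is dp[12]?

7

after  coin     0     1     2     3     4     5     6     7     8     9    10    11    12    13    14    15
          1     1     1     1     1     1     1     1     1     1     1     1     1     1     1     1     1
          4     1     1     1     1     2     2     2     2     3     3     3     3     4     4     4     4
          5     1     1     1     1     2     3     3     3     4     5     6     6     7     8     9    10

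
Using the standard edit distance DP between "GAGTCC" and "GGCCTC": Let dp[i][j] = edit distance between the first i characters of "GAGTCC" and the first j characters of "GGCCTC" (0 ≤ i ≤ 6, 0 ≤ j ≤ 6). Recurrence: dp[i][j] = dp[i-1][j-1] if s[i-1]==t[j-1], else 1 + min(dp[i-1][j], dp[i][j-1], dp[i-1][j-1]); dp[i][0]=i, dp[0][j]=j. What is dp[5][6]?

3

   ''  G  G  C  C  T  C
''  0  1  2  3  4  5  6
 G  1  0  1  2  3  4  5
 A  2  1  1  2  3  4  5
 G  3  2  1  2  3  4  5
 T  4  3  2  2  3  3  4
 C  5  4  3  2  2  3  3
 C  6  5  4  3  2  3  3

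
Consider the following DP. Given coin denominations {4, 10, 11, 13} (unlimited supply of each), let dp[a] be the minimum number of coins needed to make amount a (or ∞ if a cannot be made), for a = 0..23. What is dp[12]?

 a  0  1  2  3  4  5  6  7  8  9 10 11 12 13 14 15 16 17 18 19 20 21 22 23
dp  0  -  -  -  1  -  -  -  2  -  1  1  3  1  2  2  4  2  3  3  2  2  2  2
(- denotes ∞ / unreachable)

3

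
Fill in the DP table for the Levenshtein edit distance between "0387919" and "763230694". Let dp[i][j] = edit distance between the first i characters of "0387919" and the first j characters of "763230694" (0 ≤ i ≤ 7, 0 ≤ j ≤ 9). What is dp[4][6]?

   ''  7  6  3  2  3  0  6  9  4
''  0  1  2  3  4  5  6  7  8  9
 0  1  1  2  3  4  5  5  6  7  8
 3  2  2  2  2  3  4  5  6  7  8
 8  3  3  3  3  3  4  5  6  7  8
 7  4  3  4  4  4  4  5  6  7  8
 9  5  4  4  5  5  5  5  6  6  7
 1  6  5  5  5  6  6  6  6  7  7
 9  7  6  6  6  6  7  7  7  6  7

5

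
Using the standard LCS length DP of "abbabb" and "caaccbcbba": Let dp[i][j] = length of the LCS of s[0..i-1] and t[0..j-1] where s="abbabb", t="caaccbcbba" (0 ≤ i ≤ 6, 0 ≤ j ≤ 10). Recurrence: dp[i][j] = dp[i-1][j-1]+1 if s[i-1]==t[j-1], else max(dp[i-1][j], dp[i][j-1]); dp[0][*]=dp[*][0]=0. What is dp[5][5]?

2

   ''  c  a  a  c  c  b  c  b  b  a
''  0  0  0  0  0  0  0  0  0  0  0
 a  0  0  1  1  1  1  1  1  1  1  1
 b  0  0  1  1  1  1  2  2  2  2  2
 b  0  0  1  1  1  1  2  2  3  3  3
 a  0  0  1  2  2  2  2  2  3  3  4
 b  0  0  1  2  2  2  3  3  3  4  4
 b  0  0  1  2  2  2  3  3  4  4  4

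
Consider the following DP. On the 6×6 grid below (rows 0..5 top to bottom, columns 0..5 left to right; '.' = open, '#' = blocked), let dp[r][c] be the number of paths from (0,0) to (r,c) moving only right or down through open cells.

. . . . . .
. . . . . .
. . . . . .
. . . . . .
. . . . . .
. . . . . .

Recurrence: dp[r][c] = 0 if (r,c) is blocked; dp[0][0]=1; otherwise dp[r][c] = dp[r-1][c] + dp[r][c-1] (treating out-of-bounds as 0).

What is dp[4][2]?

15

r\c   0   1   2   3   4   5
  0   1   1   1   1   1   1
  1   1   2   3   4   5   6
  2   1   3   6  10  15  21
  3   1   4  10  20  35  56
  4   1   5  15  35  70 126
  5   1   6  21  56 126 252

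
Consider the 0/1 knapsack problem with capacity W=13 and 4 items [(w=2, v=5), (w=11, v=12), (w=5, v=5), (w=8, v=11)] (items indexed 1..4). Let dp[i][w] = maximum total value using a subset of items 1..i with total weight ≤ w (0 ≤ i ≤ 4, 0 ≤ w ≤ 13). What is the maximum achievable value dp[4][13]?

17

i\w   0   1   2   3   4   5   6   7   8   9  10  11  12  13
  0   0   0   0   0   0   0   0   0   0   0   0   0   0   0
  1   0   0   5   5   5   5   5   5   5   5   5   5   5   5
  2   0   0   5   5   5   5   5   5   5   5   5  12  12  17
  3   0   0   5   5   5   5   5  10  10  10  10  12  12  17
  4   0   0   5   5   5   5   5  10  11  11  16  16  16  17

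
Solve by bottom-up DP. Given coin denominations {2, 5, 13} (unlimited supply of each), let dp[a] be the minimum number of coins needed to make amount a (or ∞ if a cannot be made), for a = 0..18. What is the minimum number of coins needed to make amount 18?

 a  0  1  2  3  4  5  6  7  8  9 10 11 12 13 14 15 16 17 18
dp  0  -  1  -  2  1  3  2  4  3  2  4  3  1  4  2  5  3  2
(- denotes ∞ / unreachable)

2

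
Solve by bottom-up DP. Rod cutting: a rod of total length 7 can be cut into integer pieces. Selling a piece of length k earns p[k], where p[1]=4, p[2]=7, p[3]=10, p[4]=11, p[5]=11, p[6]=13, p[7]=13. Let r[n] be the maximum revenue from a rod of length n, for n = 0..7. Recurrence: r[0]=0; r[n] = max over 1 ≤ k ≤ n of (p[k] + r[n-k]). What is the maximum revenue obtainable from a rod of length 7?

   n    0    1    2    3    4    5    6    7
r[n]    0    4    8   12   16   20   24   28

28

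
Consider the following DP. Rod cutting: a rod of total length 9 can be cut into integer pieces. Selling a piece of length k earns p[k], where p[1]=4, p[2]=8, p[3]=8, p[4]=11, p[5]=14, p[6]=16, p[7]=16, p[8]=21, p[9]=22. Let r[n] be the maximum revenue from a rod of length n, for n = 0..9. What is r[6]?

24

   n    0    1    2    3    4    5    6    7    8    9
r[n]    0    4    8   12   16   20   24   28   32   36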